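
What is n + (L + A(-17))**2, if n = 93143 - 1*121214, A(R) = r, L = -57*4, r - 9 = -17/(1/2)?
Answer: 35938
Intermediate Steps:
r = -25 (r = 9 - 17/(1/2) = 9 - 17/1/2 = 9 - 17*2 = 9 - 34 = -25)
L = -228
A(R) = -25
n = -28071 (n = 93143 - 121214 = -28071)
n + (L + A(-17))**2 = -28071 + (-228 - 25)**2 = -28071 + (-253)**2 = -28071 + 64009 = 35938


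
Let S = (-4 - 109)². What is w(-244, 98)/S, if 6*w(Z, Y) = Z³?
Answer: -7263392/38307 ≈ -189.61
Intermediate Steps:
w(Z, Y) = Z³/6
S = 12769 (S = (-113)² = 12769)
w(-244, 98)/S = ((⅙)*(-244)³)/12769 = ((⅙)*(-14526784))*(1/12769) = -7263392/3*1/12769 = -7263392/38307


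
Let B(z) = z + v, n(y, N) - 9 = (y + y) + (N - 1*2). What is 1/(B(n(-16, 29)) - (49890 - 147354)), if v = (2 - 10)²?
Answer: 1/97532 ≈ 1.0253e-5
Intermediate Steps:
v = 64 (v = (-8)² = 64)
n(y, N) = 7 + N + 2*y (n(y, N) = 9 + ((y + y) + (N - 1*2)) = 9 + (2*y + (N - 2)) = 9 + (2*y + (-2 + N)) = 9 + (-2 + N + 2*y) = 7 + N + 2*y)
B(z) = 64 + z (B(z) = z + 64 = 64 + z)
1/(B(n(-16, 29)) - (49890 - 147354)) = 1/((64 + (7 + 29 + 2*(-16))) - (49890 - 147354)) = 1/((64 + (7 + 29 - 32)) - 1*(-97464)) = 1/((64 + 4) + 97464) = 1/(68 + 97464) = 1/97532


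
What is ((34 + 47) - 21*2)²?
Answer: 1521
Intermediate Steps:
((34 + 47) - 21*2)² = (81 - 42)² = 39² = 1521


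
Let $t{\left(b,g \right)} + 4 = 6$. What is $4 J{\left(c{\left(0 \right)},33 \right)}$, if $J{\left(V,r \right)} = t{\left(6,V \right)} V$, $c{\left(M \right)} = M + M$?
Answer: $0$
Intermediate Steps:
$t{\left(b,g \right)} = 2$ ($t{\left(b,g \right)} = -4 + 6 = 2$)
$c{\left(M \right)} = 2 M$
$J{\left(V,r \right)} = 2 V$
$4 J{\left(c{\left(0 \right)},33 \right)} = 4 \cdot 2 \cdot 2 \cdot 0 = 4 \cdot 2 \cdot 0 = 4 \cdot 0 = 0$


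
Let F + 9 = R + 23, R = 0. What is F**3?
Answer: 2744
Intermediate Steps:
F = 14 (F = -9 + (0 + 23) = -9 + 23 = 14)
F**3 = 14**3 = 2744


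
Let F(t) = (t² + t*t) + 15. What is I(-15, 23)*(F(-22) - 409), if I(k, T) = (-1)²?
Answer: 574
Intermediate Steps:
I(k, T) = 1
F(t) = 15 + 2*t² (F(t) = (t² + t²) + 15 = 2*t² + 15 = 15 + 2*t²)
I(-15, 23)*(F(-22) - 409) = 1*((15 + 2*(-22)²) - 409) = 1*((15 + 2*484) - 409) = 1*((15 + 968) - 409) = 1*(983 - 409) = 1*574 = 574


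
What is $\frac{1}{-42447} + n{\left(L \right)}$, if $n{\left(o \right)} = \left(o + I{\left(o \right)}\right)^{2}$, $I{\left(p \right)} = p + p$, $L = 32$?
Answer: $\frac{391191551}{42447} \approx 9216.0$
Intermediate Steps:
$I{\left(p \right)} = 2 p$
$n{\left(o \right)} = 9 o^{2}$ ($n{\left(o \right)} = \left(o + 2 o\right)^{2} = \left(3 o\right)^{2} = 9 o^{2}$)
$\frac{1}{-42447} + n{\left(L \right)} = \frac{1}{-42447} + 9 \cdot 32^{2} = - \frac{1}{42447} + 9 \cdot 1024 = - \frac{1}{42447} + 9216 = \frac{391191551}{42447}$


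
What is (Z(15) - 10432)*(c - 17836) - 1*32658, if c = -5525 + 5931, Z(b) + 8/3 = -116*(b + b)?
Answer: 242499982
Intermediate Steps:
Z(b) = -8/3 - 232*b (Z(b) = -8/3 - 116*(b + b) = -8/3 - 232*b)
c = 406
(Z(15) - 10432)*(c - 17836) - 1*32658 = ((-8/3 - 232*15) - 10432)*(406 - 17836) - 1*32658 = ((-8/3 - 3480) - 10432)*(-17430) - 32658 = (-10448/3 - 10432)*(-17430) - 32658 = -41744/3*(-17430) - 32658 = 242532640 - 32658 = 242499982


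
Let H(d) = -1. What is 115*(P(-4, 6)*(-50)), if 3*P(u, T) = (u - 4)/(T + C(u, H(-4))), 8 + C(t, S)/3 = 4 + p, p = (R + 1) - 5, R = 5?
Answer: -46000/9 ≈ -5111.1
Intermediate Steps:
p = 1 (p = (5 + 1) - 5 = 6 - 5 = 1)
C(t, S) = -9 (C(t, S) = -24 + 3*(4 + 1) = -24 + 3*5 = -24 + 15 = -9)
P(u, T) = (-4 + u)/(3*(-9 + T)) (P(u, T) = ((u - 4)/(T - 9))/3 = ((-4 + u)/(-9 + T))/3 = (-4 + u)/(3*(-9 + T)))
115*(P(-4, 6)*(-50)) = 115*(((-4 - 4)/(3*(-9 + 6)))*(-50)) = 115*(((1/3)*(-8)/(-3))*(-50)) = 115*(((1/3)*(-1/3)*(-8))*(-50)) = 115*((8/9)*(-50)) = 115*(-400/9) = -46000/9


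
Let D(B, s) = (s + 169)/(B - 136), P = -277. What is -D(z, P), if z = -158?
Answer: -18/49 ≈ -0.36735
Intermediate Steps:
D(B, s) = (169 + s)/(-136 + B)
-D(z, P) = -(169 - 277)/(-136 - 158) = -(-108)/(-294) = -(-1)*(-108)/294 = -1*18/49 = -18/49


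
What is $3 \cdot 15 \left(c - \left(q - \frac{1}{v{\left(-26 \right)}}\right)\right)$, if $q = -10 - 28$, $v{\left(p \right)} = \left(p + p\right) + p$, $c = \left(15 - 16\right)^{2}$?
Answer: $\frac{45615}{26} \approx 1754.4$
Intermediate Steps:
$c = 1$ ($c = \left(-1\right)^{2} = 1$)
$v{\left(p \right)} = 3 p$ ($v{\left(p \right)} = 2 p + p = 3 p$)
$q = -38$ ($q = -10 - 28 = -38$)
$3 \cdot 15 \left(c - \left(q - \frac{1}{v{\left(-26 \right)}}\right)\right) = 3 \cdot 15 \left(1 + \left(\frac{1}{3 \left(-26\right)} - -38\right)\right) = 45 \left(1 + \left(\frac{1}{-78} + 38\right)\right) = 45 \left(1 + \left(- \frac{1}{78} + 38\right)\right) = 45 \left(1 + \frac{2963}{78}\right) = 45 \cdot \frac{3041}{78} = \frac{45615}{26}$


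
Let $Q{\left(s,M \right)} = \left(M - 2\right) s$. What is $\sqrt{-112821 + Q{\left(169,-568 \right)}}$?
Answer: $3 i \sqrt{23239} \approx 457.33 i$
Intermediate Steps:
$Q{\left(s,M \right)} = s \left(-2 + M\right)$ ($Q{\left(s,M \right)} = \left(-2 + M\right) s = s \left(-2 + M\right)$)
$\sqrt{-112821 + Q{\left(169,-568 \right)}} = \sqrt{-112821 + 169 \left(-2 - 568\right)} = \sqrt{-112821 + 169 \left(-570\right)} = \sqrt{-112821 - 96330} = \sqrt{-209151} = 3 i \sqrt{23239}$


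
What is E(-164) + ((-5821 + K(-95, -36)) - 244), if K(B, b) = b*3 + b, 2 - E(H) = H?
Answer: -6043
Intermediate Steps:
E(H) = 2 - H
K(B, b) = 4*b (K(B, b) = 3*b + b = 4*b)
E(-164) + ((-5821 + K(-95, -36)) - 244) = (2 - 1*(-164)) + ((-5821 + 4*(-36)) - 244) = (2 + 164) + ((-5821 - 144) - 244) = 166 + (-5965 - 244) = 166 - 6209 = -6043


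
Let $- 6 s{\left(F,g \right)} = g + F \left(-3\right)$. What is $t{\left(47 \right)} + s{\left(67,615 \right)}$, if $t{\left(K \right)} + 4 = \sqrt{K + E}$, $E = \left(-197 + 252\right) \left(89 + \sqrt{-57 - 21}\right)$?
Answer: $-73 + \sqrt{4942 + 55 i \sqrt{78}} \approx -2.616 + 3.4507 i$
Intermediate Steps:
$E = 4895 + 55 i \sqrt{78}$ ($E = 55 \left(89 + \sqrt{-78}\right) = 55 \left(89 + i \sqrt{78}\right) = 4895 + 55 i \sqrt{78} \approx 4895.0 + 485.75 i$)
$t{\left(K \right)} = -4 + \sqrt{4895 + K + 55 i \sqrt{78}}$ ($t{\left(K \right)} = -4 + \sqrt{K + \left(4895 + 55 i \sqrt{78}\right)} = -4 + \sqrt{4895 + K + 55 i \sqrt{78}}$)
$s{\left(F,g \right)} = \frac{F}{2} - \frac{g}{6}$ ($s{\left(F,g \right)} = - \frac{g + F \left(-3\right)}{6} = - \frac{g - 3 F}{6} = \frac{F}{2} - \frac{g}{6}$)
$t{\left(47 \right)} + s{\left(67,615 \right)} = \left(-4 + \sqrt{4895 + 47 + 55 i \sqrt{78}}\right) + \left(\frac{1}{2} \cdot 67 - \frac{205}{2}\right) = \left(-4 + \sqrt{4942 + 55 i \sqrt{78}}\right) + \left(\frac{67}{2} - \frac{205}{2}\right) = \left(-4 + \sqrt{4942 + 55 i \sqrt{78}}\right) - 69 = -73 + \sqrt{4942 + 55 i \sqrt{78}}$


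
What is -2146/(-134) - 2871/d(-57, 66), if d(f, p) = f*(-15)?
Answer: 80562/6365 ≈ 12.657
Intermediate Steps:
d(f, p) = -15*f
-2146/(-134) - 2871/d(-57, 66) = -2146/(-134) - 2871/((-15*(-57))) = -2146*(-1/134) - 2871/855 = 1073/67 - 2871*1/855 = 1073/67 - 319/95 = 80562/6365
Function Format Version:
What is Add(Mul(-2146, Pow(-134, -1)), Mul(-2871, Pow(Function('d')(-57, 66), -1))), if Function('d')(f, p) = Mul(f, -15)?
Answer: Rational(80562, 6365) ≈ 12.657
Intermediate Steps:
Function('d')(f, p) = Mul(-15, f)
Add(Mul(-2146, Pow(-134, -1)), Mul(-2871, Pow(Function('d')(-57, 66), -1))) = Add(Mul(-2146, Pow(-134, -1)), Mul(-2871, Pow(Mul(-15, -57), -1))) = Add(Mul(-2146, Rational(-1, 134)), Mul(-2871, Pow(855, -1))) = Add(Rational(1073, 67), Mul(-2871, Rational(1, 855))) = Add(Rational(1073, 67), Rational(-319, 95)) = Rational(80562, 6365)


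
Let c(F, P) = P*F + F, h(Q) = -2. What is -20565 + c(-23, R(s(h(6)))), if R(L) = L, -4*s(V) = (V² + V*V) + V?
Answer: -41107/2 ≈ -20554.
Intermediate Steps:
s(V) = -V²/2 - V/4 (s(V) = -((V² + V*V) + V)/4 = -((V² + V²) + V)/4 = -(2*V² + V)/4 = -(V + 2*V²)/4 = -V²/2 - V/4)
c(F, P) = F + F*P (c(F, P) = F*P + F = F + F*P)
-20565 + c(-23, R(s(h(6)))) = -20565 - 23*(1 - ¼*(-2)*(1 + 2*(-2))) = -20565 - 23*(1 - ¼*(-2)*(1 - 4)) = -20565 - 23*(1 - ¼*(-2)*(-3)) = -20565 - 23*(1 - 3/2) = -20565 - 23*(-½) = -20565 + 23/2 = -41107/2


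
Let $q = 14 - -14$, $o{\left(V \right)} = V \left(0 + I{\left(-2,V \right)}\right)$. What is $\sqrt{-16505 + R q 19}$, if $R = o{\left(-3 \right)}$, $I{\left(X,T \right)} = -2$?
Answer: $i \sqrt{13313} \approx 115.38 i$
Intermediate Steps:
$o{\left(V \right)} = - 2 V$ ($o{\left(V \right)} = V \left(0 - 2\right) = V \left(-2\right) = - 2 V$)
$R = 6$ ($R = \left(-2\right) \left(-3\right) = 6$)
$q = 28$ ($q = 14 + 14 = 28$)
$\sqrt{-16505 + R q 19} = \sqrt{-16505 + 6 \cdot 28 \cdot 19} = \sqrt{-16505 + 168 \cdot 19} = \sqrt{-16505 + 3192} = \sqrt{-13313} = i \sqrt{13313}$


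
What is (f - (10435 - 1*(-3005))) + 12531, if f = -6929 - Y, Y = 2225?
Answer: -10063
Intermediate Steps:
f = -9154 (f = -6929 - 1*2225 = -6929 - 2225 = -9154)
(f - (10435 - 1*(-3005))) + 12531 = (-9154 - (10435 - 1*(-3005))) + 12531 = (-9154 - (10435 + 3005)) + 12531 = (-9154 - 1*13440) + 12531 = (-9154 - 13440) + 12531 = -22594 + 12531 = -10063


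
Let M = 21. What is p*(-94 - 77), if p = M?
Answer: -3591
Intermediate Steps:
p = 21
p*(-94 - 77) = 21*(-94 - 77) = 21*(-171) = -3591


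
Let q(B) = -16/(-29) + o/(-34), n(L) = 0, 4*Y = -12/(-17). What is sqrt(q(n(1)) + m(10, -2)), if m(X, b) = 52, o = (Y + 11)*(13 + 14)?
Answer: sqrt(10615479)/493 ≈ 6.6088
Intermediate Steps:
Y = 3/17 (Y = (-12/(-17))/4 = (-12*(-1/17))/4 = (1/4)*(12/17) = 3/17 ≈ 0.17647)
o = 5130/17 (o = (3/17 + 11)*(13 + 14) = (190/17)*27 = 5130/17 ≈ 301.76)
q(B) = -69761/8381 (q(B) = -16/(-29) + (5130/17)/(-34) = -16*(-1/29) + (5130/17)*(-1/34) = 16/29 - 2565/289 = -69761/8381)
sqrt(q(n(1)) + m(10, -2)) = sqrt(-69761/8381 + 52) = sqrt(366051/8381) = sqrt(10615479)/493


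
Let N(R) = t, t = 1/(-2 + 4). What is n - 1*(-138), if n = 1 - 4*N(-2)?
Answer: 137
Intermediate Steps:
t = ½ (t = 1/2 = ½ ≈ 0.50000)
N(R) = ½
n = -1 (n = 1 - 4*½ = 1 - 2 = -1)
n - 1*(-138) = -1 - 1*(-138) = -1 + 138 = 137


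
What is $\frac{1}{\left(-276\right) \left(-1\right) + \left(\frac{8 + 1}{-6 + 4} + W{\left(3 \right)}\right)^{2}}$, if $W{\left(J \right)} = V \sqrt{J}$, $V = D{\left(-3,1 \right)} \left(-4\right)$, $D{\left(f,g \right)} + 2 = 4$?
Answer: $\frac{868}{396153} - \frac{128 \sqrt{3}}{396153} \approx 0.0016314$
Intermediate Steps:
$D{\left(f,g \right)} = 2$ ($D{\left(f,g \right)} = -2 + 4 = 2$)
$V = -8$ ($V = 2 \left(-4\right) = -8$)
$W{\left(J \right)} = - 8 \sqrt{J}$
$\frac{1}{\left(-276\right) \left(-1\right) + \left(\frac{8 + 1}{-6 + 4} + W{\left(3 \right)}\right)^{2}} = \frac{1}{\left(-276\right) \left(-1\right) + \left(\frac{8 + 1}{-6 + 4} - 8 \sqrt{3}\right)^{2}} = \frac{1}{276 + \left(\frac{9}{-2} - 8 \sqrt{3}\right)^{2}} = \frac{1}{276 + \left(9 \left(- \frac{1}{2}\right) - 8 \sqrt{3}\right)^{2}} = \frac{1}{276 + \left(- \frac{9}{2} - 8 \sqrt{3}\right)^{2}}$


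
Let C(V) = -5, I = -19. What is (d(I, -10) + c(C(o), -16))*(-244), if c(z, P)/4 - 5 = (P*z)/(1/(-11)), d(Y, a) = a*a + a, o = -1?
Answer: 832040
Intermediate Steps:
d(Y, a) = a + a² (d(Y, a) = a² + a = a + a²)
c(z, P) = 20 - 44*P*z (c(z, P) = 20 + 4*((P*z)/(1/(-11))) = 20 + 4*((P*z)/(-1/11)) = 20 + 4*((P*z)*(-11)) = 20 + 4*(-11*P*z) = 20 - 44*P*z)
(d(I, -10) + c(C(o), -16))*(-244) = (-10*(1 - 10) + (20 - 44*(-16)*(-5)))*(-244) = (-10*(-9) + (20 - 3520))*(-244) = (90 - 3500)*(-244) = -3410*(-244) = 832040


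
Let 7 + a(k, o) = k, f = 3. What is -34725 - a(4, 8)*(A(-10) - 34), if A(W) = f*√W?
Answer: -34827 + 9*I*√10 ≈ -34827.0 + 28.461*I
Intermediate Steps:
a(k, o) = -7 + k
A(W) = 3*√W
-34725 - a(4, 8)*(A(-10) - 34) = -34725 - (-7 + 4)*(3*√(-10) - 34) = -34725 - (-3)*(3*(I*√10) - 34) = -34725 - (-3)*(3*I*√10 - 34) = -34725 - (-3)*(-34 + 3*I*√10) = -34725 - (102 - 9*I*√10) = -34725 + (-102 + 9*I*√10) = -34827 + 9*I*√10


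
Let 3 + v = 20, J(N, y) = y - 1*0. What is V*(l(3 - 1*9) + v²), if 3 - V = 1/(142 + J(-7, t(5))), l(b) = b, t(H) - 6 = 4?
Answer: 128765/152 ≈ 847.14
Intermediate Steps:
t(H) = 10 (t(H) = 6 + 4 = 10)
J(N, y) = y (J(N, y) = y + 0 = y)
V = 455/152 (V = 3 - 1/(142 + 10) = 3 - 1/152 = 455/152 ≈ 2.9934)
v = 17 (v = -3 + 20 = 17)
V*(l(3 - 1*9) + v²) = 455*((3 - 1*9) + 17²)/152 = 455*((3 - 9) + 289)/152 = 455*(-6 + 289)/152 = (455/152)*283 = 128765/152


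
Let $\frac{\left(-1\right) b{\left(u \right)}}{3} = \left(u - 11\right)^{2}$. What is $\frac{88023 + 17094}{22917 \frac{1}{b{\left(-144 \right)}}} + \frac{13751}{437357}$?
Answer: $- \frac{1104516974806336}{3340970123} \approx -3.306 \cdot 10^{5}$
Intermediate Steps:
$b{\left(u \right)} = - 3 \left(-11 + u\right)^{2}$ ($b{\left(u \right)} = - 3 \left(u - 11\right)^{2} = - 3 \left(-11 + u\right)^{2}$)
$\frac{88023 + 17094}{22917 \frac{1}{b{\left(-144 \right)}}} + \frac{13751}{437357} = \frac{88023 + 17094}{22917 \frac{1}{\left(-3\right) \left(-11 - 144\right)^{2}}} + \frac{13751}{437357} = \frac{105117}{22917 \frac{1}{\left(-3\right) \left(-155\right)^{2}}} + 13751 \cdot \frac{1}{437357} = \frac{105117}{22917 \frac{1}{\left(-3\right) 24025}} + \frac{13751}{437357} = \frac{105117}{22917 \frac{1}{-72075}} + \frac{13751}{437357} = \frac{105117}{22917 \left(- \frac{1}{72075}\right)} + \frac{13751}{437357} = \frac{105117}{- \frac{7639}{24025}} + \frac{13751}{437357} = 105117 \left(- \frac{24025}{7639}\right) + \frac{13751}{437357} = - \frac{2525435925}{7639} + \frac{13751}{437357} = - \frac{1104516974806336}{3340970123}$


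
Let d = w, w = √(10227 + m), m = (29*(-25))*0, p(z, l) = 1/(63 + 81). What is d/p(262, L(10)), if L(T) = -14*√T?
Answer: 144*√10227 ≈ 14563.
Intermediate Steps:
p(z, l) = 1/144
m = 0 (m = -725*0 = 0)
w = √10227 (w = √(10227 + 0) = √10227 ≈ 101.13)
d = √10227 ≈ 101.13
d/p(262, L(10)) = √10227/(1/144) = √10227*144 = 144*√10227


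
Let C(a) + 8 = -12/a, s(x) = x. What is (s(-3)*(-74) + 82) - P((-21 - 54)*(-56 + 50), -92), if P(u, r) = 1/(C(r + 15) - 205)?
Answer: 4982333/16389 ≈ 304.00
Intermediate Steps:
C(a) = -8 - 12/a
P(u, r) = 1/(-213 - 12/(15 + r)) (P(u, r) = 1/((-8 - 12/(r + 15)) - 205) = 1/((-8 - 12/(15 + r)) - 205) = 1/(-213 - 12/(15 + r)))
(s(-3)*(-74) + 82) - P((-21 - 54)*(-56 + 50), -92) = (-3*(-74) + 82) - (-15 - 1*(-92))/(3*(1069 + 71*(-92))) = (222 + 82) - (-15 + 92)/(3*(1069 - 6532)) = 304 - 77/(3*(-5463)) = 304 - (-1)*77/(3*5463) = 304 - 1*(-77/16389) = 304 + 77/16389 = 4982333/16389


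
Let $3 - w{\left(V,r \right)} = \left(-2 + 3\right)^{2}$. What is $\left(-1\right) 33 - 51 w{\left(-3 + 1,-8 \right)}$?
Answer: $-135$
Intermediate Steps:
$w{\left(V,r \right)} = 2$ ($w{\left(V,r \right)} = 3 - \left(-2 + 3\right)^{2} = 3 - 1^{2} = 3 - 1 = 2$)
$\left(-1\right) 33 - 51 w{\left(-3 + 1,-8 \right)} = \left(-1\right) 33 - 102 = -33 - 102 = -135$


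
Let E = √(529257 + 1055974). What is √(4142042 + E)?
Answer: √(4142042 + √1585231) ≈ 2035.5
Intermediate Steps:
E = √1585231 ≈ 1259.1
√(4142042 + E) = √(4142042 + √1585231)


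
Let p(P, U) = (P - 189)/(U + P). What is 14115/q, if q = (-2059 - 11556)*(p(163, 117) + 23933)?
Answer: -18820/434462041 ≈ -4.3318e-5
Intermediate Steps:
p(P, U) = (-189 + P)/(P + U)
q = -1303386123/4 (q = (-2059 - 11556)*((-189 + 163)/(163 + 117) + 23933) = -13615*(-26/280 + 23933) = -13615*((1/280)*(-26) + 23933) = -13615*(-13/140 + 23933) = -13615*3350607/140 = -1303386123/4 ≈ -3.2585e+8)
14115/q = 14115/(-1303386123/4) = 14115*(-4/1303386123) = -18820/434462041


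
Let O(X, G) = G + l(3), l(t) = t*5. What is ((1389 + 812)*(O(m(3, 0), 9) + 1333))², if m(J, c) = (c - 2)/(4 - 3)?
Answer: 8920717377049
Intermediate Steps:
m(J, c) = -2 + c (m(J, c) = (-2 + c)/1 = (-2 + c)*1 = -2 + c)
l(t) = 5*t
O(X, G) = 15 + G (O(X, G) = G + 5*3 = G + 15 = 15 + G)
((1389 + 812)*(O(m(3, 0), 9) + 1333))² = ((1389 + 812)*((15 + 9) + 1333))² = (2201*(24 + 1333))² = (2201*1357)² = 2986757² = 8920717377049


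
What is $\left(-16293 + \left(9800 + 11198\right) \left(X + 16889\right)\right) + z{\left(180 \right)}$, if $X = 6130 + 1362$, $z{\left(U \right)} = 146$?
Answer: $511936091$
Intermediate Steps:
$X = 7492$
$\left(-16293 + \left(9800 + 11198\right) \left(X + 16889\right)\right) + z{\left(180 \right)} = \left(-16293 + \left(9800 + 11198\right) \left(7492 + 16889\right)\right) + 146 = \left(-16293 + 20998 \cdot 24381\right) + 146 = \left(-16293 + 511952238\right) + 146 = 511935945 + 146 = 511936091$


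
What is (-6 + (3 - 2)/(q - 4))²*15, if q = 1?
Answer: 1805/3 ≈ 601.67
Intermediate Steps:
(-6 + (3 - 2)/(q - 4))²*15 = (-6 + (3 - 2)/(1 - 4))²*15 = (-6 + 1/(-3))²*15 = (-6 + 1*(-⅓))²*15 = (-6 - ⅓)²*15 = (-19/3)²*15 = (361/9)*15 = 1805/3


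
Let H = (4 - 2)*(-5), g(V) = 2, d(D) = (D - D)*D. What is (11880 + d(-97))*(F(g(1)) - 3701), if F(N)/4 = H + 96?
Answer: -39881160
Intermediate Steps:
d(D) = 0 (d(D) = 0*D = 0)
H = -10 (H = 2*(-5) = -10)
F(N) = 344 (F(N) = 4*(-10 + 96) = 4*86 = 344)
(11880 + d(-97))*(F(g(1)) - 3701) = (11880 + 0)*(344 - 3701) = 11880*(-3357) = -39881160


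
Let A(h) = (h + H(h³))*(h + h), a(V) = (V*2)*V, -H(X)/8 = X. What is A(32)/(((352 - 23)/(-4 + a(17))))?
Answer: -1375563776/47 ≈ -2.9267e+7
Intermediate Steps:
H(X) = -8*X
a(V) = 2*V² (a(V) = (2*V)*V = 2*V²)
A(h) = 2*h*(h - 8*h³) (A(h) = (h - 8*h³)*(h + h) = (h - 8*h³)*(2*h) = 2*h*(h - 8*h³))
A(32)/(((352 - 23)/(-4 + a(17)))) = (32²*(2 - 16*32²))/(((352 - 23)/(-4 + 2*17²))) = (1024*(2 - 16*1024))/((329/(-4 + 2*289))) = (1024*(2 - 16384))/((329/(-4 + 578))) = (1024*(-16382))/((329/574)) = -16775168/(329*(1/574)) = -16775168/47/82 = -16775168*82/47 = -1375563776/47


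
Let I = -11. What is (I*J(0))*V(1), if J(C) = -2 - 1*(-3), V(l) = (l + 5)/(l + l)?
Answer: -33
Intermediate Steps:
V(l) = (5 + l)/(2*l) (V(l) = (5 + l)/((2*l)) = (5 + l)*(1/(2*l)) = (5 + l)/(2*l))
J(C) = 1 (J(C) = -2 + 3 = 1)
(I*J(0))*V(1) = (-11*1)*((1/2)*(5 + 1)/1) = -11*6/2 = -11*3 = -33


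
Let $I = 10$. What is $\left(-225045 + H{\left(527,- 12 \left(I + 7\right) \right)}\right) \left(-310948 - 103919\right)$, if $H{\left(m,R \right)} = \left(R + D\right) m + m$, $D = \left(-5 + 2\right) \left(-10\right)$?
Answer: $131187583272$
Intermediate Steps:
$D = 30$ ($D = \left(-3\right) \left(-10\right) = 30$)
$H{\left(m,R \right)} = m + m \left(30 + R\right)$ ($H{\left(m,R \right)} = \left(R + 30\right) m + m = \left(30 + R\right) m + m = m \left(30 + R\right) + m = m + m \left(30 + R\right)$)
$\left(-225045 + H{\left(527,- 12 \left(I + 7\right) \right)}\right) \left(-310948 - 103919\right) = \left(-225045 + 527 \left(31 - 12 \left(10 + 7\right)\right)\right) \left(-310948 - 103919\right) = \left(-225045 + 527 \left(31 - 204\right)\right) \left(-414867\right) = \left(-225045 + 527 \left(-173\right)\right) \left(-414867\right) = \left(-225045 - 91171\right) \left(-414867\right) = \left(-316216\right) \left(-414867\right) = 131187583272$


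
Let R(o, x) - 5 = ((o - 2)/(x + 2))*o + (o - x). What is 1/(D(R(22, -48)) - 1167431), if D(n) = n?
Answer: -23/26849408 ≈ -8.5663e-7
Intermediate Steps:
R(o, x) = 5 + o - x + o*(-2 + o)/(2 + x) (R(o, x) = 5 + (((o - 2)/(x + 2))*o + (o - x)) = 5 + (((-2 + o)/(2 + x))*o + (o - x)) = 5 + (o*(-2 + o)/(2 + x) + (o - x)) = 5 + (o - x + o*(-2 + o)/(2 + x)) = 5 + o - x + o*(-2 + o)/(2 + x))
1/(D(R(22, -48)) - 1167431) = 1/((10 + 22**2 - 1*(-48)**2 + 3*(-48) + 22*(-48))/(2 - 48) - 1167431) = 1/((10 + 484 - 1*2304 - 144 - 1056)/(-46) - 1167431) = 1/(-(10 + 484 - 2304 - 144 - 1056)/46 - 1167431) = 1/(-1/46*(-3010) - 1167431) = 1/(1505/23 - 1167431) = 1/(-26849408/23) = -23/26849408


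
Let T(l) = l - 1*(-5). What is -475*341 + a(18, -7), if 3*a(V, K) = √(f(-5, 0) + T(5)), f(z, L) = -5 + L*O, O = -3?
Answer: -161975 + √5/3 ≈ -1.6197e+5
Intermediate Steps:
T(l) = 5 + l (T(l) = l + 5 = 5 + l)
f(z, L) = -5 - 3*L (f(z, L) = -5 + L*(-3) = -5 - 3*L)
a(V, K) = √5/3 (a(V, K) = √((-5 - 3*0) + (5 + 5))/3 = √((-5 + 0) + 10)/3 = √(-5 + 10)/3 = √5/3)
-475*341 + a(18, -7) = -475*341 + √5/3 = -161975 + √5/3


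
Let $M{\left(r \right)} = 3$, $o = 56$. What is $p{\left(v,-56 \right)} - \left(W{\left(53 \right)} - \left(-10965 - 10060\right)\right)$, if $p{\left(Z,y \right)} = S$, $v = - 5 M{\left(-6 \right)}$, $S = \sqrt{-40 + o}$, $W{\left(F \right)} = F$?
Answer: $-21074$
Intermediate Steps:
$S = 4$ ($S = \sqrt{-40 + 56} = \sqrt{16} = 4$)
$v = -15$ ($v = \left(-5\right) 3 = -15$)
$p{\left(Z,y \right)} = 4$
$p{\left(v,-56 \right)} - \left(W{\left(53 \right)} - \left(-10965 - 10060\right)\right) = 4 - \left(53 - \left(-10965 - 10060\right)\right) = 4 - \left(53 - -21025\right) = 4 - \left(53 + 21025\right) = 4 - 21078 = -21074$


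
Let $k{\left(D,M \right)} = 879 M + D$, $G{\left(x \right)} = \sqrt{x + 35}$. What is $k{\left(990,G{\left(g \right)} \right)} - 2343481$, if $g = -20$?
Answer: $-2342491 + 879 \sqrt{15} \approx -2.3391 \cdot 10^{6}$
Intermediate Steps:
$G{\left(x \right)} = \sqrt{35 + x}$
$k{\left(D,M \right)} = D + 879 M$
$k{\left(990,G{\left(g \right)} \right)} - 2343481 = \left(990 + 879 \sqrt{35 - 20}\right) - 2343481 = \left(990 + 879 \sqrt{15}\right) - 2343481 = -2342491 + 879 \sqrt{15}$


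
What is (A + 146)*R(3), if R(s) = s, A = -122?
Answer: 72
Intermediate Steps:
(A + 146)*R(3) = (-122 + 146)*3 = 24*3 = 72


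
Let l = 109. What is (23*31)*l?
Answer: 77717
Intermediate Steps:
(23*31)*l = (23*31)*109 = 713*109 = 77717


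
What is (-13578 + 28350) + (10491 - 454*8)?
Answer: 21631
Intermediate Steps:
(-13578 + 28350) + (10491 - 454*8) = 14772 + (10491 - 3632) = 14772 + 6859 = 21631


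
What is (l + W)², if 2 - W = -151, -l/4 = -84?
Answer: 239121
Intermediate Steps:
l = 336 (l = -4*(-84) = 336)
W = 153 (W = 2 - 1*(-151) = 2 + 151 = 153)
(l + W)² = (336 + 153)² = 489² = 239121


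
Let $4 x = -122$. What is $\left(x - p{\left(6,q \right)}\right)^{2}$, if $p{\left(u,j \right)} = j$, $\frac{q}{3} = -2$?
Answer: $\frac{2401}{4} \approx 600.25$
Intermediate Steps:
$q = -6$ ($q = 3 \left(-2\right) = -6$)
$x = - \frac{61}{2}$ ($x = \frac{1}{4} \left(-122\right) = - \frac{61}{2} \approx -30.5$)
$\left(x - p{\left(6,q \right)}\right)^{2} = \left(- \frac{61}{2} - -6\right)^{2} = \left(- \frac{61}{2} + 6\right)^{2} = \left(- \frac{49}{2}\right)^{2} = \frac{2401}{4}$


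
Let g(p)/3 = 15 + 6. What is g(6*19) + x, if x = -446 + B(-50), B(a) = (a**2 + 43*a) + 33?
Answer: 0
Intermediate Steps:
B(a) = 33 + a**2 + 43*a
g(p) = 63 (g(p) = 3*(15 + 6) = 3*21 = 63)
x = -63 (x = -446 + (33 + (-50)**2 + 43*(-50)) = -446 + (33 + 2500 - 2150) = -446 + 383 = -63)
g(6*19) + x = 63 - 63 = 0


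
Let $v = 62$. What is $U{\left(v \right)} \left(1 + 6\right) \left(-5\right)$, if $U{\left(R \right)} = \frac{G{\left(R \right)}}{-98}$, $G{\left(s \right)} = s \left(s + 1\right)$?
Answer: $1395$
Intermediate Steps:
$G{\left(s \right)} = s \left(1 + s\right)$
$U{\left(R \right)} = - \frac{R \left(1 + R\right)}{98}$ ($U{\left(R \right)} = \frac{R \left(1 + R\right)}{-98} = R \left(1 + R\right) \left(- \frac{1}{98}\right) = - \frac{R \left(1 + R\right)}{98}$)
$U{\left(v \right)} \left(1 + 6\right) \left(-5\right) = \left(- \frac{1}{98}\right) 62 \left(1 + 62\right) \left(1 + 6\right) \left(-5\right) = \left(- \frac{1}{98}\right) 62 \cdot 63 \cdot 7 \left(-5\right) = \left(- \frac{279}{7}\right) \left(-35\right) = 1395$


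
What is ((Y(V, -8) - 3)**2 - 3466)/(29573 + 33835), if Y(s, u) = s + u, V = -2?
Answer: -1099/21136 ≈ -0.051997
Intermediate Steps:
((Y(V, -8) - 3)**2 - 3466)/(29573 + 33835) = (((-2 - 8) - 3)**2 - 3466)/(29573 + 33835) = ((-10 - 3)**2 - 3466)/63408 = ((-13)**2 - 3466)*(1/63408) = (169 - 3466)*(1/63408) = -3297*1/63408 = -1099/21136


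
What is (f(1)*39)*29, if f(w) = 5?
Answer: 5655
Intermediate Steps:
(f(1)*39)*29 = (5*39)*29 = 195*29 = 5655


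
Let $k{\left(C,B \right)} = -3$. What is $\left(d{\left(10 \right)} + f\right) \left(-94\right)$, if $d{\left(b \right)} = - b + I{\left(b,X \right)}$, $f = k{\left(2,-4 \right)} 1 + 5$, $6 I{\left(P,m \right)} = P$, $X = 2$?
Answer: $\frac{1786}{3} \approx 595.33$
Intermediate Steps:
$I{\left(P,m \right)} = \frac{P}{6}$
$f = 2$ ($f = \left(-3\right) 1 + 5 = -3 + 5 = 2$)
$d{\left(b \right)} = - \frac{5 b}{6}$ ($d{\left(b \right)} = - b + \frac{b}{6} = - \frac{5 b}{6}$)
$\left(d{\left(10 \right)} + f\right) \left(-94\right) = \left(\left(- \frac{5}{6}\right) 10 + 2\right) \left(-94\right) = \left(- \frac{25}{3} + 2\right) \left(-94\right) = \left(- \frac{19}{3}\right) \left(-94\right) = \frac{1786}{3}$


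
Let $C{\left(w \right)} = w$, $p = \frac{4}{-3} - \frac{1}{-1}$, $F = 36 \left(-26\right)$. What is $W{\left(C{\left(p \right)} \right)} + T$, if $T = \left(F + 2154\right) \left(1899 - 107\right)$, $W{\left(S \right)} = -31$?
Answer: $2182625$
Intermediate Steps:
$F = -936$
$p = - \frac{1}{3}$ ($p = 4 \left(- \frac{1}{3}\right) - -1 = - \frac{4}{3} + 1 = - \frac{1}{3} \approx -0.33333$)
$T = 2182656$ ($T = \left(-936 + 2154\right) \left(1899 - 107\right) = 1218 \cdot 1792 = 2182656$)
$W{\left(C{\left(p \right)} \right)} + T = -31 + 2182656 = 2182625$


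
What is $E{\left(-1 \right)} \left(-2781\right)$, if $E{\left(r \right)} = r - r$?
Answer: $0$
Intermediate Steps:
$E{\left(r \right)} = 0$
$E{\left(-1 \right)} \left(-2781\right) = 0 \left(-2781\right) = 0$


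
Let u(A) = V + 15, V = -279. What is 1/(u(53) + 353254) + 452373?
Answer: 159683145271/352990 ≈ 4.5237e+5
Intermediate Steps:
u(A) = -264 (u(A) = -279 + 15 = -264)
1/(u(53) + 353254) + 452373 = 1/(-264 + 353254) + 452373 = 1/352990 + 452373 = 159683145271/352990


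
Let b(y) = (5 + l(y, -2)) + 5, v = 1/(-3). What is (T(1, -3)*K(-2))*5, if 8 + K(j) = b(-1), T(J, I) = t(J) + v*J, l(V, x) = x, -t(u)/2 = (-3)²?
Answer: 0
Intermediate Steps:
t(u) = -18 (t(u) = -2*(-3)² = -2*9 = -18)
v = -⅓ (v = 1*(-⅓) = -⅓ ≈ -0.33333)
b(y) = 8 (b(y) = (5 - 2) + 5 = 3 + 5 = 8)
T(J, I) = -18 - J/3
K(j) = 0 (K(j) = -8 + 8 = 0)
(T(1, -3)*K(-2))*5 = ((-18 - ⅓*1)*0)*5 = ((-18 - ⅓)*0)*5 = -55/3*0*5 = 0*5 = 0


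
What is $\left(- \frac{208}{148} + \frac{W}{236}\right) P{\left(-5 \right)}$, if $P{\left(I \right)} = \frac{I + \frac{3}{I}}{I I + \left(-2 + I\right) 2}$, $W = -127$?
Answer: $\frac{118797}{120065} \approx 0.98944$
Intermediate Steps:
$P{\left(I \right)} = \frac{I + \frac{3}{I}}{-4 + I^{2} + 2 I}$ ($P{\left(I \right)} = \frac{I + \frac{3}{I}}{I^{2} + \left(-4 + 2 I\right)} = \frac{I + \frac{3}{I}}{-4 + I^{2} + 2 I}$)
$\left(- \frac{208}{148} + \frac{W}{236}\right) P{\left(-5 \right)} = \left(- \frac{208}{148} - \frac{127}{236}\right) \frac{3 + \left(-5\right)^{2}}{\left(-5\right) \left(-4 + \left(-5\right)^{2} + 2 \left(-5\right)\right)} = \left(\left(-208\right) \frac{1}{148} - \frac{127}{236}\right) \left(- \frac{3 + 25}{5 \left(-4 + 25 - 10\right)}\right) = \left(- \frac{52}{37} - \frac{127}{236}\right) \left(\left(- \frac{1}{5}\right) \frac{1}{11} \cdot 28\right) = - \frac{16971 \left(\left(- \frac{1}{5}\right) \frac{1}{11} \cdot 28\right)}{8732} = \left(- \frac{16971}{8732}\right) \left(- \frac{28}{55}\right) = \frac{118797}{120065}$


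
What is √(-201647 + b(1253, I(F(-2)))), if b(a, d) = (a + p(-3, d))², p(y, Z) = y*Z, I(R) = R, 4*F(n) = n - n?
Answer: √1368362 ≈ 1169.8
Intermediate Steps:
F(n) = 0 (F(n) = (n - n)/4 = (¼)*0 = 0)
p(y, Z) = Z*y
b(a, d) = (a - 3*d)² (b(a, d) = (a + d*(-3))² = (a - 3*d)²)
√(-201647 + b(1253, I(F(-2)))) = √(-201647 + (1253 - 3*0)²) = √(-201647 + (1253 + 0)²) = √(-201647 + 1253²) = √(-201647 + 1570009) = √1368362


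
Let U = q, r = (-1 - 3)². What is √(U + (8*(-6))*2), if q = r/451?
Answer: 4*I*√1219955/451 ≈ 9.7961*I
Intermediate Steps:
r = 16 (r = (-4)² = 16)
q = 16/451 ≈ 0.035477
U = 16/451 ≈ 0.035477
√(U + (8*(-6))*2) = √(16/451 + (8*(-6))*2) = √(16/451 - 48*2) = √(16/451 - 96) = √(-43280/451) = 4*I*√1219955/451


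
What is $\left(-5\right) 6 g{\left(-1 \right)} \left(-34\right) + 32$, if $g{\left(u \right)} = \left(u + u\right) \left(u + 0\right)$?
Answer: $2072$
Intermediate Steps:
$g{\left(u \right)} = 2 u^{2}$ ($g{\left(u \right)} = 2 u u = 2 u^{2}$)
$\left(-5\right) 6 g{\left(-1 \right)} \left(-34\right) + 32 = \left(-5\right) 6 \cdot 2 \left(-1\right)^{2} \left(-34\right) + 32 = - 30 \cdot 2 \cdot 1 \left(-34\right) + 32 = \left(-30\right) 2 \left(-34\right) + 32 = \left(-60\right) \left(-34\right) + 32 = 2040 + 32 = 2072$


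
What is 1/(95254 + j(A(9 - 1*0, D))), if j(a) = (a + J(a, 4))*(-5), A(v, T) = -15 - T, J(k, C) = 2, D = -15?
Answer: 1/95244 ≈ 1.0499e-5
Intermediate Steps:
j(a) = -10 - 5*a (j(a) = (a + 2)*(-5) = (2 + a)*(-5) = -10 - 5*a)
1/(95254 + j(A(9 - 1*0, D))) = 1/(95254 + (-10 - 5*(-15 - 1*(-15)))) = 1/(95254 + (-10 - 5*(-15 + 15))) = 1/(95254 + (-10 - 5*0)) = 1/(95254 + (-10 + 0)) = 1/(95254 - 10) = 1/95244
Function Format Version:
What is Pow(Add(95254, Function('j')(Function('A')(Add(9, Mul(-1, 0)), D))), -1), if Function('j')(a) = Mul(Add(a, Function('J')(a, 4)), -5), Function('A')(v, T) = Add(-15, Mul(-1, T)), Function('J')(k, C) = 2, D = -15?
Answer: Rational(1, 95244) ≈ 1.0499e-5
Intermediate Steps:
Function('j')(a) = Add(-10, Mul(-5, a)) (Function('j')(a) = Mul(Add(a, 2), -5) = Mul(Add(2, a), -5) = Add(-10, Mul(-5, a)))
Pow(Add(95254, Function('j')(Function('A')(Add(9, Mul(-1, 0)), D))), -1) = Pow(Add(95254, Add(-10, Mul(-5, Add(-15, Mul(-1, -15))))), -1) = Pow(Add(95254, Add(-10, Mul(-5, Add(-15, 15)))), -1) = Pow(Add(95254, Add(-10, Mul(-5, 0))), -1) = Pow(Add(95254, Add(-10, 0)), -1) = Pow(Add(95254, -10), -1) = Pow(95244, -1) = Rational(1, 95244)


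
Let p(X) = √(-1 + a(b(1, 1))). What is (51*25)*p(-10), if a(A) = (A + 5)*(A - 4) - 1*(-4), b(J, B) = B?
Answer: 1275*I*√15 ≈ 4938.1*I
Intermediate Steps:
a(A) = 4 + (-4 + A)*(5 + A) (a(A) = (5 + A)*(-4 + A) + 4 = (-4 + A)*(5 + A) + 4 = 4 + (-4 + A)*(5 + A))
p(X) = I*√15 (p(X) = √(-1 + (-16 + 1 + 1²)) = √(-1 + (-16 + 1 + 1)) = √(-1 - 14) = √(-15) = I*√15)
(51*25)*p(-10) = (51*25)*(I*√15) = 1275*(I*√15) = 1275*I*√15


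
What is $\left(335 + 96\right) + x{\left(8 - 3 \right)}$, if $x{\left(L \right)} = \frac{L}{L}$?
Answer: $432$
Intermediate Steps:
$x{\left(L \right)} = 1$
$\left(335 + 96\right) + x{\left(8 - 3 \right)} = \left(335 + 96\right) + 1 = 431 + 1 = 432$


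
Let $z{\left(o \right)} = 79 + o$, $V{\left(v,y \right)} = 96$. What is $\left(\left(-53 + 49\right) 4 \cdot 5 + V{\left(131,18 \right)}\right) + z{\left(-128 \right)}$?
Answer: $-33$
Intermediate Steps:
$\left(\left(-53 + 49\right) 4 \cdot 5 + V{\left(131,18 \right)}\right) + z{\left(-128 \right)} = \left(\left(-53 + 49\right) 4 \cdot 5 + 96\right) + \left(79 - 128\right) = \left(\left(-4\right) 20 + 96\right) - 49 = \left(-80 + 96\right) - 49 = 16 - 49 = -33$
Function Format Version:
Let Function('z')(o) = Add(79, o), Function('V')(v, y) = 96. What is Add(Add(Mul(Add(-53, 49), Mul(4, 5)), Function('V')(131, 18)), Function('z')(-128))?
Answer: -33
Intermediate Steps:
Add(Add(Mul(Add(-53, 49), Mul(4, 5)), Function('V')(131, 18)), Function('z')(-128)) = Add(Add(Mul(Add(-53, 49), Mul(4, 5)), 96), Add(79, -128)) = Add(Add(Mul(-4, 20), 96), -49) = Add(Add(-80, 96), -49) = Add(16, -49) = -33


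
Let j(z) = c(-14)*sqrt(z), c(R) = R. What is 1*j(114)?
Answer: -14*sqrt(114) ≈ -149.48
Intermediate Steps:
j(z) = -14*sqrt(z)
1*j(114) = 1*(-14*sqrt(114)) = -14*sqrt(114)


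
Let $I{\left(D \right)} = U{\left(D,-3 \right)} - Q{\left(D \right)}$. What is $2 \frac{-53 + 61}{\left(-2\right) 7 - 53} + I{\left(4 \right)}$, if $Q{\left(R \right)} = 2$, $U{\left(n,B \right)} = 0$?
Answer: $- \frac{150}{67} \approx -2.2388$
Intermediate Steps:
$I{\left(D \right)} = -2$ ($I{\left(D \right)} = 0 - 2 = -2$)
$2 \frac{-53 + 61}{\left(-2\right) 7 - 53} + I{\left(4 \right)} = 2 \frac{-53 + 61}{\left(-2\right) 7 - 53} - 2 = 2 \frac{8}{-14 - 53} - 2 = 2 \frac{8}{-67} - 2 = 2 \cdot 8 \left(- \frac{1}{67}\right) - 2 = 2 \left(- \frac{8}{67}\right) - 2 = - \frac{16}{67} - 2 = - \frac{150}{67}$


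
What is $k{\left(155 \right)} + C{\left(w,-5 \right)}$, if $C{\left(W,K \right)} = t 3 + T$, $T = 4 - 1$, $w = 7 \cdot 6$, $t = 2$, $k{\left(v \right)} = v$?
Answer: $164$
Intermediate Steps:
$w = 42$
$T = 3$ ($T = 4 - 1 = 3$)
$C{\left(W,K \right)} = 9$ ($C{\left(W,K \right)} = 2 \cdot 3 + 3 = 6 + 3 = 9$)
$k{\left(155 \right)} + C{\left(w,-5 \right)} = 155 + 9 = 164$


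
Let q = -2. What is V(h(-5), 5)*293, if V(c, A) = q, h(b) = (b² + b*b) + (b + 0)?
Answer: -586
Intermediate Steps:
h(b) = b + 2*b² (h(b) = (b² + b²) + b = 2*b² + b = b + 2*b²)
V(c, A) = -2
V(h(-5), 5)*293 = -2*293 = -586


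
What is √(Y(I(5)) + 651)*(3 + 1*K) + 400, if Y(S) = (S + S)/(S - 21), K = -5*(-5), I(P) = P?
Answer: 400 + 77*√86 ≈ 1114.1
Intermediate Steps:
K = 25
Y(S) = 2*S/(-21 + S) (Y(S) = (2*S)/(-21 + S) = 2*S/(-21 + S))
√(Y(I(5)) + 651)*(3 + 1*K) + 400 = √(2*5/(-21 + 5) + 651)*(3 + 1*25) + 400 = √(2*5/(-16) + 651)*(3 + 25) + 400 = √(2*5*(-1/16) + 651)*28 + 400 = √(-5/8 + 651)*28 + 400 = √(5203/8)*28 + 400 = (11*√86/4)*28 + 400 = 77*√86 + 400 = 400 + 77*√86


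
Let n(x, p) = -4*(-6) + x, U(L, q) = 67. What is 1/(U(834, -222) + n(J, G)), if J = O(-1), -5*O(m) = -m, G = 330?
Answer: 5/454 ≈ 0.011013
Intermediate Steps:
O(m) = m/5 (O(m) = -(-1)*m/5 = m/5)
J = -1/5 (J = (1/5)*(-1) = -1/5 ≈ -0.20000)
n(x, p) = 24 + x
1/(U(834, -222) + n(J, G)) = 1/(67 + (24 - 1/5)) = 1/(67 + 119/5) = 1/(454/5) = 5/454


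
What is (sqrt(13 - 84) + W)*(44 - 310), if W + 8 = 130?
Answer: -32452 - 266*I*sqrt(71) ≈ -32452.0 - 2241.4*I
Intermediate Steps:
W = 122 (W = -8 + 130 = 122)
(sqrt(13 - 84) + W)*(44 - 310) = (sqrt(13 - 84) + 122)*(44 - 310) = (sqrt(-71) + 122)*(-266) = (I*sqrt(71) + 122)*(-266) = (122 + I*sqrt(71))*(-266) = -32452 - 266*I*sqrt(71)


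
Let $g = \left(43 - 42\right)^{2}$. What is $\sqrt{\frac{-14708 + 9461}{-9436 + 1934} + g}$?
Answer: $\frac{\sqrt{790438}}{682} \approx 1.3036$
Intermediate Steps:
$g = 1$ ($g = 1^{2} = 1$)
$\sqrt{\frac{-14708 + 9461}{-9436 + 1934} + g} = \sqrt{\frac{-14708 + 9461}{-9436 + 1934} + 1} = \sqrt{- \frac{5247}{-7502} + 1} = \sqrt{\left(-5247\right) \left(- \frac{1}{7502}\right) + 1} = \sqrt{\frac{477}{682} + 1} = \sqrt{\frac{1159}{682}} = \frac{\sqrt{790438}}{682}$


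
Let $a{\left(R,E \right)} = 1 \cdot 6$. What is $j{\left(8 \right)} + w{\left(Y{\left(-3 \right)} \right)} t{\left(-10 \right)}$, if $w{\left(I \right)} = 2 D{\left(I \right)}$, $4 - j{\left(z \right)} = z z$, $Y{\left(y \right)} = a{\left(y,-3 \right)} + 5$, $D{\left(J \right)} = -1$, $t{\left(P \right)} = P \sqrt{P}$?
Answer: $-60 + 20 i \sqrt{10} \approx -60.0 + 63.246 i$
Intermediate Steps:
$a{\left(R,E \right)} = 6$
$t{\left(P \right)} = P^{\frac{3}{2}}$
$Y{\left(y \right)} = 11$ ($Y{\left(y \right)} = 6 + 5 = 11$)
$j{\left(z \right)} = 4 - z^{2}$ ($j{\left(z \right)} = 4 - z z = 4 - z^{2}$)
$w{\left(I \right)} = -2$ ($w{\left(I \right)} = 2 \left(-1\right) = -2$)
$j{\left(8 \right)} + w{\left(Y{\left(-3 \right)} \right)} t{\left(-10 \right)} = \left(4 - 8^{2}\right) - 2 \left(-10\right)^{\frac{3}{2}} = \left(4 - 64\right) - 2 \left(- 10 i \sqrt{10}\right) = \left(4 - 64\right) + 20 i \sqrt{10} = -60 + 20 i \sqrt{10}$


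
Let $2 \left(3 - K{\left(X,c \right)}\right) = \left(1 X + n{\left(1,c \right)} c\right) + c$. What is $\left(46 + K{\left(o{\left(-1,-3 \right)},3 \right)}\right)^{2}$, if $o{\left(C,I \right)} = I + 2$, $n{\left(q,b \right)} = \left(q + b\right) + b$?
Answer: $\frac{5625}{4} \approx 1406.3$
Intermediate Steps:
$n{\left(q,b \right)} = q + 2 b$ ($n{\left(q,b \right)} = \left(b + q\right) + b = q + 2 b$)
$o{\left(C,I \right)} = 2 + I$
$K{\left(X,c \right)} = 3 - \frac{X}{2} - \frac{c}{2} - \frac{c \left(1 + 2 c\right)}{2}$ ($K{\left(X,c \right)} = 3 - \frac{\left(1 X + \left(1 + 2 c\right) c\right) + c}{2} = 3 - \frac{\left(X + c \left(1 + 2 c\right)\right) + c}{2} = 3 - \frac{X + c + c \left(1 + 2 c\right)}{2} = 3 - \left(\frac{X}{2} + \frac{c}{2} + \frac{c \left(1 + 2 c\right)}{2}\right) = 3 - \frac{X}{2} - \frac{c}{2} - \frac{c \left(1 + 2 c\right)}{2}$)
$\left(46 + K{\left(o{\left(-1,-3 \right)},3 \right)}\right)^{2} = \left(46 - \left(9 + \frac{2 - 3}{2}\right)\right)^{2} = \left(46 - \frac{17}{2}\right)^{2} = \left(\frac{75}{2}\right)^{2} = \frac{5625}{4}$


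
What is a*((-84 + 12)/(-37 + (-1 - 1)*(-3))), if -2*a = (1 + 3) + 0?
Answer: -144/31 ≈ -4.6452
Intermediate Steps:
a = -2 (a = -((1 + 3) + 0)/2 = -(4 + 0)/2 = -½*4 = -2)
a*((-84 + 12)/(-37 + (-1 - 1)*(-3))) = -2*(-84 + 12)/(-37 + (-1 - 1)*(-3)) = -(-144)/(-37 - 2*(-3)) = -(-144)/(-37 + 6) = -(-144)/(-31) = -(-144)*(-1)/31 = -2*72/31 = -144/31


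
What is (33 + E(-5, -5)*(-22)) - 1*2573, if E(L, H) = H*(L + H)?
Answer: -3640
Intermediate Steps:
E(L, H) = H*(H + L)
(33 + E(-5, -5)*(-22)) - 1*2573 = (33 - 5*(-5 - 5)*(-22)) - 1*2573 = (33 - 5*(-10)*(-22)) - 2573 = (33 + 50*(-22)) - 2573 = (33 - 1100) - 2573 = -1067 - 2573 = -3640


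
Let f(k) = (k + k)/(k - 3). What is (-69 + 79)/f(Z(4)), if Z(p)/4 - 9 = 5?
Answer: 265/56 ≈ 4.7321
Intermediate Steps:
Z(p) = 56 (Z(p) = 36 + 4*5 = 36 + 20 = 56)
f(k) = 2*k/(-3 + k) (f(k) = (2*k)/(-3 + k) = 2*k/(-3 + k))
(-69 + 79)/f(Z(4)) = (-69 + 79)/((2*56/(-3 + 56))) = 10/(2*56/53) = 10/(2*56*(1/53)) = 10/(112/53) = (53/112)*10 = 265/56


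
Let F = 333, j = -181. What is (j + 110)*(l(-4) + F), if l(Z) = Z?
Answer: -23359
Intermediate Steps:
(j + 110)*(l(-4) + F) = (-181 + 110)*(-4 + 333) = -71*329 = -23359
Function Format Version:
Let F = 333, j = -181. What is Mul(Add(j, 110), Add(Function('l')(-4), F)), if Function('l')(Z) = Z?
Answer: -23359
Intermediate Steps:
Mul(Add(j, 110), Add(Function('l')(-4), F)) = Mul(Add(-181, 110), Add(-4, 333)) = Mul(-71, 329) = -23359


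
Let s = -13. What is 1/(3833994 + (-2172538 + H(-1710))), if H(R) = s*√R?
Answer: 830728/1380218164463 + 39*I*√190/2760436328926 ≈ 6.0188e-7 + 1.9474e-10*I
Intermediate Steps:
H(R) = -13*√R
1/(3833994 + (-2172538 + H(-1710))) = 1/(3833994 + (-2172538 - 39*I*√190)) = 1/(1661456 - 39*I*√190)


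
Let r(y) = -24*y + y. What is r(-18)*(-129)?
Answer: -53406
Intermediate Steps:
r(y) = -23*y
r(-18)*(-129) = -23*(-18)*(-129) = 414*(-129) = -53406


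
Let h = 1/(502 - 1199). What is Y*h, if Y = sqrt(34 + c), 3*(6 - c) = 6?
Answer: -sqrt(38)/697 ≈ -0.0088442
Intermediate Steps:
c = 4 (c = 6 - 1/3*6 = 6 - 2 = 4)
h = -1/697 (h = 1/(-697) = -1/697 ≈ -0.0014347)
Y = sqrt(38) (Y = sqrt(34 + 4) = sqrt(38) ≈ 6.1644)
Y*h = sqrt(38)*(-1/697) = -sqrt(38)/697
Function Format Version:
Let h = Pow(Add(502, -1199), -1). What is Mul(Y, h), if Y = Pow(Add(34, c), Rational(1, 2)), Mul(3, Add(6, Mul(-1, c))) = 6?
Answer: Mul(Rational(-1, 697), Pow(38, Rational(1, 2))) ≈ -0.0088442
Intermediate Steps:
c = 4 (c = Add(6, Mul(Rational(-1, 3), 6)) = Add(6, -2) = 4)
h = Rational(-1, 697) (h = Pow(-697, -1) = Rational(-1, 697) ≈ -0.0014347)
Y = Pow(38, Rational(1, 2)) (Y = Pow(Add(34, 4), Rational(1, 2)) = Pow(38, Rational(1, 2)) ≈ 6.1644)
Mul(Y, h) = Mul(Pow(38, Rational(1, 2)), Rational(-1, 697)) = Mul(Rational(-1, 697), Pow(38, Rational(1, 2)))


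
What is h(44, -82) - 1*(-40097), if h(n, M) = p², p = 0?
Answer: 40097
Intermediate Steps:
h(n, M) = 0 (h(n, M) = 0² = 0)
h(44, -82) - 1*(-40097) = 0 - 1*(-40097) = 0 + 40097 = 40097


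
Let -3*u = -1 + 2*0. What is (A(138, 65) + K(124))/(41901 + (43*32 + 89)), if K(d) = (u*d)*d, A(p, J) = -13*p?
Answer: 4997/65049 ≈ 0.076819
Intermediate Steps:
u = ⅓ (u = -(-1 + 2*0)/3 = -(-1 + 0)/3 = -⅓*(-1) = ⅓ ≈ 0.33333)
K(d) = d²/3 (K(d) = (d/3)*d = d²/3)
(A(138, 65) + K(124))/(41901 + (43*32 + 89)) = (-13*138 + (⅓)*124²)/(41901 + (43*32 + 89)) = (-1794 + (⅓)*15376)/(41901 + (1376 + 89)) = (-1794 + 15376/3)/(41901 + 1465) = (9994/3)/43366 = (9994/3)*(1/43366) = 4997/65049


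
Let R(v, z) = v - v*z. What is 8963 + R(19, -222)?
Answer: 13200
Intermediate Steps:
R(v, z) = v - v*z
8963 + R(19, -222) = 8963 + 19*(1 - 1*(-222)) = 8963 + 19*(1 + 222) = 8963 + 19*223 = 8963 + 4237 = 13200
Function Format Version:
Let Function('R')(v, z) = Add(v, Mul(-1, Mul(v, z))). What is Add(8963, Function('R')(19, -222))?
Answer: 13200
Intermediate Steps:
Function('R')(v, z) = Add(v, Mul(-1, v, z))
Add(8963, Function('R')(19, -222)) = Add(8963, Mul(19, Add(1, Mul(-1, -222)))) = Add(8963, Mul(19, Add(1, 222))) = Add(8963, Mul(19, 223)) = Add(8963, 4237) = 13200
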